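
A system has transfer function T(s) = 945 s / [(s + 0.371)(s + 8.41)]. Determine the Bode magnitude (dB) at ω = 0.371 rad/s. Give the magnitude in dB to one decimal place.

|j0.371| = 0.371
|j0.371 + 0.371| = √(0.371² + 0.371²) = 0.5247
|j0.371 + 8.41| = √(0.371² + 8.41²) = 8.418
|T(j0.371)| = 945 × 0.371 / (0.5247 × 8.418) = 79.378
20 log₁₀(79.378) = 37.99 dB

38.0 dB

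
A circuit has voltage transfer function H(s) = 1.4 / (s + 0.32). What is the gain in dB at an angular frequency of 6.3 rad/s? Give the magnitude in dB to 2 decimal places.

|j6.3 + 0.32| = √(6.3² + 0.32²) = 6.308
|H(j6.3)| = 1.4 / 6.308 = 0.22194
20 log₁₀(0.22194) = -13.075 dB

-13.08 dB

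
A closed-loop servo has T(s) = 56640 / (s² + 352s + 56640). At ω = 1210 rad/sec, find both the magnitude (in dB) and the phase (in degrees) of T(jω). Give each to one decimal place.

|T| = -28.3 dB, ∠T = -163.2°

|(j1210)² + 352(j1210) + 56640| = |-1.4075e+06 + j4.2592e+05| = 1.47e+06
|T(j1210)| = 56640 / 1.47e+06 = 0.038518
20 log₁₀(0.038518) = -28.29 dB
∠[(j1210)² + 352(j1210) + 56640] = ∠[-1.4075e+06 + j4.2592e+05] = 163.16°
∠T(j1210) = −163.16° = -163.16°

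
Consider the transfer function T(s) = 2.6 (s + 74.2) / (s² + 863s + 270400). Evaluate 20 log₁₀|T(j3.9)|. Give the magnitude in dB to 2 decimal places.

|j3.9 + 74.2| = √(3.9² + 74.2²) = 74.3
|(j3.9)² + 863(j3.9) + 270400| = |2.7038e+05 + j3365.7| = 2.704e+05
|T(j3.9)| = 2.6 × 74.3 / 2.704e+05 = 0.00071443
20 log₁₀(0.00071443) = -62.921 dB

-62.92 dB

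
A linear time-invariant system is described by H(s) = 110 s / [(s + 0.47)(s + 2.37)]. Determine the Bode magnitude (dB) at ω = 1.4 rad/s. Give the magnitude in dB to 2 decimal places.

|j1.4| = 1.4
|j1.4 + 0.47| = √(1.4² + 0.47²) = 1.477
|j1.4 + 2.37| = √(1.4² + 2.37²) = 2.753
|H(j1.4)| = 110 × 1.4 / (1.477 × 2.753) = 37.884
20 log₁₀(37.884) = 31.569 dB

31.57 dB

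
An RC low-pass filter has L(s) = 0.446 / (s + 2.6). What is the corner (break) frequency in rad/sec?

The single real pole at s = −2.6 gives a corner at ω = 2.6 rad/sec.

2.6 rad/sec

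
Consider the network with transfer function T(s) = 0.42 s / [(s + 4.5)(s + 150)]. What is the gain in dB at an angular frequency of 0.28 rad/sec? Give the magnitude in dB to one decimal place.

|j0.28| = 0.28
|j0.28 + 4.5| = √(0.28² + 4.5²) = 4.509
|j0.28 + 150| = √(0.28² + 150²) = 150
|T(j0.28)| = 0.42 × 0.28 / (4.509 × 150) = 0.00017389
20 log₁₀(0.00017389) = -75.19 dB

-75.2 dB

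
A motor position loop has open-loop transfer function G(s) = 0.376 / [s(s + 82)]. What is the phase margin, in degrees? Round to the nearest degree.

Gain crossover: |G(jω)| = 1 at ω ≈ 0.00459 rad/s.
∠G(j0.00459) = −90° − arctan(0.00459/82) ≈ -90.00°
PM = 180° + (-90.00°) = 90.00°

90°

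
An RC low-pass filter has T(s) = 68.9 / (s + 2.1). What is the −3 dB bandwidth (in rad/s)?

For a single-pole low-pass, the −3 dB point is at the pole: ω = 2.1 rad/s.

2.1 rad/s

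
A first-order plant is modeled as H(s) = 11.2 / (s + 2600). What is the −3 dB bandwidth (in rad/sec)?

For a single-pole low-pass, the −3 dB point is at the pole: ω = 2600 rad/sec.

2600 rad/sec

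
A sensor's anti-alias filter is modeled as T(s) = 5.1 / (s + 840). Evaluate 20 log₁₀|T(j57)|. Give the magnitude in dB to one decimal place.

|j57 + 840| = √(57² + 840²) = 841.9
|T(j57)| = 5.1 / 841.9 = 0.0060575
20 log₁₀(0.0060575) = -44.35 dB

-44.4 dB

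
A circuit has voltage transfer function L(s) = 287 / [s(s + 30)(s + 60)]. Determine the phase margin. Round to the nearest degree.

90 deg

Gain crossover: |L(jω)| = 1 at ω ≈ 0.159 rad s⁻¹.
∠L(j0.159) = −90° − arctan(0.159/30) − arctan(0.159/60) ≈ -90.46°
PM = 180° + (-90.46°) = 89.54°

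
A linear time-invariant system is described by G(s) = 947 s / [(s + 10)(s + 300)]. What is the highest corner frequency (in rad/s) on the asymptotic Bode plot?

Break frequencies occur at each pole and zero magnitude: 10 rad/s, 300 rad/s.
The highest is 300 rad/s.

300 rad/s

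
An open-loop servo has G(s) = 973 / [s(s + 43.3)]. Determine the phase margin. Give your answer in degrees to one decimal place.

64.8 deg

Gain crossover: |G(jω)| = 1 at ω ≈ 20.3 rad s⁻¹.
∠G(j20.3) = −90° − arctan(20.3/43.3) ≈ -115.16°
PM = 180° + (-115.16°) = 64.84°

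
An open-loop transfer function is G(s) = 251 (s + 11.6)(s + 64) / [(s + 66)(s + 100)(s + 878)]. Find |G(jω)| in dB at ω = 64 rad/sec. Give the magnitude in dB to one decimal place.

|j64 + 11.6| = √(64² + 11.6²) = 65.04
|j64 + 64| = √(64² + 64²) = 90.51
|j64 + 66| = √(64² + 66²) = 91.93
|j64 + 100| = √(64² + 100²) = 118.7
|j64 + 878| = √(64² + 878²) = 880.3
|G(j64)| = 251 × 65.04 × 90.51 / (91.93 × 118.7 × 880.3) = 0.15378
20 log₁₀(0.15378) = -16.26 dB

-16.3 dB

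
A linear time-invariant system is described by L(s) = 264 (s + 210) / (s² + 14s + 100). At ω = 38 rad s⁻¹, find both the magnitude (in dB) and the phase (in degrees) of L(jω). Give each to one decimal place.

|j38 + 210| = √(38² + 210²) = 213.4
|(j38)² + 14(j38) + 100| = |-1344 + j532| = 1445
|L(j38)| = 264 × 213.4 / 1445 = 38.977
20 log₁₀(38.977) = 31.82 dB
∠(j38 + 210) = arctan(38/210) = 10.26°
∠[(j38)² + 14(j38) + 100] = ∠[-1344 + j532] = 158.40°
∠L(j38) = 10.26° − 158.40° = -148.15°

|L| = 31.8 dB, ∠L = -148.1°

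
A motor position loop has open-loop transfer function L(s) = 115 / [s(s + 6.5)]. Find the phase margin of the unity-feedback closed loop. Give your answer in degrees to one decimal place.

33.6°

Gain crossover: |L(jω)| = 1 at ω ≈ 9.79 rad/s.
∠L(j9.79) = −90° − arctan(9.79/6.5) ≈ -146.41°
PM = 180° + (-146.41°) = 33.59°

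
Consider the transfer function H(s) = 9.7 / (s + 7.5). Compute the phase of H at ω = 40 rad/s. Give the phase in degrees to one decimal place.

∠(j40 + 7.5) = arctan(40/7.5) = 79.38°
∠H(j40) = −79.38° = -79.38°

-79.4°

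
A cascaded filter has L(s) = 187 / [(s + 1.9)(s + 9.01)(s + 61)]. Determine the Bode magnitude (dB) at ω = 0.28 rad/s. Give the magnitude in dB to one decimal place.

|j0.28 + 1.9| = √(0.28² + 1.9²) = 1.921
|j0.28 + 9.01| = √(0.28² + 9.01²) = 9.014
|j0.28 + 61| = √(0.28² + 61²) = 61
|L(j0.28)| = 187 / (1.921 × 9.014 × 61) = 0.17707
20 log₁₀(0.17707) = -15.04 dB

-15.0 dB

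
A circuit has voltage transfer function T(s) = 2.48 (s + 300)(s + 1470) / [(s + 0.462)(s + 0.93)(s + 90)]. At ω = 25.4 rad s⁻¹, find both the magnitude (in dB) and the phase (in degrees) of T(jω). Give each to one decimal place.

|T| = 25.2 dB, ∠T = -186.8°

|j25.4 + 300| = √(25.4² + 300²) = 301.1
|j25.4 + 1470| = √(25.4² + 1470²) = 1470
|j25.4 + 0.462| = √(25.4² + 0.462²) = 25.4
|j25.4 + 0.93| = √(25.4² + 0.93²) = 25.42
|j25.4 + 90| = √(25.4² + 90²) = 93.52
|T(j25.4)| = 2.48 × 301.1 × 1470 / (25.4 × 25.42 × 93.52) = 18.18
20 log₁₀(18.18) = 25.19 dB
∠(j25.4 + 300) = arctan(25.4/300) = 4.84°
∠(j25.4 + 1470) = arctan(25.4/1470) = 0.99°
∠(j25.4 + 0.462) = arctan(25.4/0.462) = 88.96°
∠(j25.4 + 0.93) = arctan(25.4/0.93) = 87.90°
∠(j25.4 + 90) = arctan(25.4/90) = 15.76°
∠T(j25.4) = 4.84° + 0.99° − (88.96° + 87.90° + 15.76°) = -186.79°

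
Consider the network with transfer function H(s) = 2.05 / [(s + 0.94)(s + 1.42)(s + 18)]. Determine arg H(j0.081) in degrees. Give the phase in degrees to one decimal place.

∠(j0.081 + 0.94) = arctan(0.081/0.94) = 4.93°
∠(j0.081 + 1.42) = arctan(0.081/1.42) = 3.26°
∠(j0.081 + 18) = arctan(0.081/18) = 0.26°
∠H(j0.081) = − (4.93° + 3.26° + 0.26°) = -8.45°

-8.4°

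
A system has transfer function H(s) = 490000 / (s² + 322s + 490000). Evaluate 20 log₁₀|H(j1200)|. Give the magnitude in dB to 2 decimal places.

|(j1200)² + 322(j1200) + 490000| = |-9.5e+05 + j3.864e+05| = 1.026e+06
|H(j1200)| = 490000 / 1.026e+06 = 0.47778
20 log₁₀(0.47778) = -6.415 dB

-6.42 dB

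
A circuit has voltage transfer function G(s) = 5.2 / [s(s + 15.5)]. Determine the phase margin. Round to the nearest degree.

89°

Gain crossover: |G(jω)| = 1 at ω ≈ 0.335 rad s⁻¹.
∠G(j0.335) = −90° − arctan(0.335/15.5) ≈ -91.24°
PM = 180° + (-91.24°) = 88.76°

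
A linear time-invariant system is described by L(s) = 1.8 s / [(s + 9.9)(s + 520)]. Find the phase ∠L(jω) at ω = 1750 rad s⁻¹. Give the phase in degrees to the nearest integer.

-73°

∠(j1750) = 90.00°
∠(j1750 + 9.9) = arctan(1750/9.9) = 89.68°
∠(j1750 + 520) = arctan(1750/520) = 73.45°
∠L(j1750) = 90.00° − (89.68° + 73.45°) = -73.13°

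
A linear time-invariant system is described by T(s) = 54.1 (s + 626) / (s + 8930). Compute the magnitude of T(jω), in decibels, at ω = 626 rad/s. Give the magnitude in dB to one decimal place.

14.6 dB

|j626 + 626| = √(626² + 626²) = 885.3
|j626 + 8930| = √(626² + 8930²) = 8952
|T(j626)| = 54.1 × 885.3 / 8952 = 5.3502
20 log₁₀(5.3502) = 14.57 dB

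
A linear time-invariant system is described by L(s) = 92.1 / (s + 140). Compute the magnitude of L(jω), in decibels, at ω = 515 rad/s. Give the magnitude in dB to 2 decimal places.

|j515 + 140| = √(515² + 140²) = 533.7
|L(j515)| = 92.1 / 533.7 = 0.17257
20 log₁₀(0.17257) = -15.261 dB

-15.26 dB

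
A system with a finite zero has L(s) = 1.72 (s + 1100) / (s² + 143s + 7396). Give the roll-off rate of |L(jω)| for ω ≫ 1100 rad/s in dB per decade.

-20 dB/decade

With 1 zero and 2 poles, the high-frequency asymptotic slope is 20 × (1 − 2) = -20 dB/decade.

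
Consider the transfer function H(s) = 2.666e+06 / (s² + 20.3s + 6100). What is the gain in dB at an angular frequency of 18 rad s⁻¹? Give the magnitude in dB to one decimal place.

53.3 dB

|(j18)² + 20.3(j18) + 6100| = |5776 + j365.4| = 5788
|H(j18)| = 2.666e+06 / 5788 = 460.64
20 log₁₀(460.64) = 53.27 dB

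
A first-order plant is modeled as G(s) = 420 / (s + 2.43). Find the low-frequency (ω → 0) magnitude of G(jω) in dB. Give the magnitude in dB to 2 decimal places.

G(0) = 420 / 2.43 = 172.84
20 log₁₀(172.84) = 44.753 dB

44.75 dB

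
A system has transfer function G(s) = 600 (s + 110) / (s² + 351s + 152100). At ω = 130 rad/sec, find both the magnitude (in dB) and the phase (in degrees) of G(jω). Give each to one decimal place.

|G| = -2.9 dB, ∠G = 31.1 deg

|j130 + 110| = √(130² + 110²) = 170.3
|(j130)² + 351(j130) + 152100| = |1.352e+05 + j45630| = 1.427e+05
|G(j130)| = 600 × 170.3 / 1.427e+05 = 0.71606
20 log₁₀(0.71606) = -2.90 dB
∠(j130 + 110) = arctan(130/110) = 49.76°
∠[(j130)² + 351(j130) + 152100] = ∠[1.352e+05 + j45630] = 18.65°
∠G(j130) = 49.76° − 18.65° = 31.11°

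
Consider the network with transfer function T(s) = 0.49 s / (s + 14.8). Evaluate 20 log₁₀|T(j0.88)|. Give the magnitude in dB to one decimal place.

|j0.88| = 0.88
|j0.88 + 14.8| = √(0.88² + 14.8²) = 14.83
|T(j0.88)| = 0.49 × 0.88 / 14.83 = 0.029084
20 log₁₀(0.029084) = -30.73 dB

-30.7 dB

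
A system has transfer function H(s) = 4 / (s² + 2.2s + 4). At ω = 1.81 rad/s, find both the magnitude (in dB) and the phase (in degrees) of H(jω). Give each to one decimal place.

|H| = -0.1 dB, ∠H = -79.7°

|(j1.81)² + 2.2(j1.81) + 4| = |0.7239 + j3.982| = 4.047
|H(j1.81)| = 4 / 4.047 = 0.98832
20 log₁₀(0.98832) = -0.10 dB
∠[(j1.81)² + 2.2(j1.81) + 4] = ∠[0.7239 + j3.982] = 79.70°
∠H(j1.81) = −79.70° = -79.70°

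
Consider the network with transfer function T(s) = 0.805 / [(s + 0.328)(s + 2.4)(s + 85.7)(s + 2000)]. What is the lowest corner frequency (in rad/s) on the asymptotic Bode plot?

0.328 rad/s

Break frequencies occur at each pole and zero magnitude: 0.328 rad/s, 2.4 rad/s, 85.7 rad/s, 2000 rad/s.
The lowest is 0.328 rad/s.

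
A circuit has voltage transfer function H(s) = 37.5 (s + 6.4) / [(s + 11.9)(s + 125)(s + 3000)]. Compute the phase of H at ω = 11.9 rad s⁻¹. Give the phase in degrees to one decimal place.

∠(j11.9 + 6.4) = arctan(11.9/6.4) = 61.73°
∠(j11.9 + 11.9) = arctan(11.9/11.9) = 45.00°
∠(j11.9 + 125) = arctan(11.9/125) = 5.44°
∠(j11.9 + 3000) = arctan(11.9/3000) = 0.23°
∠H(j11.9) = 61.73° − (45.00° + 5.44° + 0.23°) = 11.06°

11.1°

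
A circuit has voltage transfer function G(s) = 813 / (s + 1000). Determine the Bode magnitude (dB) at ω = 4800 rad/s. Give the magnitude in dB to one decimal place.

|j4800 + 1000| = √(4800² + 1000²) = 4903
|G(j4800)| = 813 / 4903 = 0.16581
20 log₁₀(0.16581) = -15.61 dB

-15.6 dB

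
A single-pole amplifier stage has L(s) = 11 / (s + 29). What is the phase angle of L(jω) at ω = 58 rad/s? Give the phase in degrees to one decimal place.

-63.4 deg

∠(j58 + 29) = arctan(58/29) = 63.43°
∠L(j58) = −63.43° = -63.43°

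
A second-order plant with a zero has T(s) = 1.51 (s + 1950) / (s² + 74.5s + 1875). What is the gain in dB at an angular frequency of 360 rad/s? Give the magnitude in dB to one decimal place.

-32.8 dB

|j360 + 1950| = √(360² + 1950²) = 1983
|(j360)² + 74.5(j360) + 1875| = |-1.2772e+05 + j26820| = 1.305e+05
|T(j360)| = 1.51 × 1983 / 1.305e+05 = 0.022943
20 log₁₀(0.022943) = -32.79 dB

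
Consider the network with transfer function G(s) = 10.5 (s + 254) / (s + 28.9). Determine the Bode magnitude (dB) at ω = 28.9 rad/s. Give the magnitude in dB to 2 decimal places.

|j28.9 + 254| = √(28.9² + 254²) = 255.6
|j28.9 + 28.9| = √(28.9² + 28.9²) = 40.87
|G(j28.9)| = 10.5 × 255.6 / 40.87 = 65.675
20 log₁₀(65.675) = 36.348 dB

36.35 dB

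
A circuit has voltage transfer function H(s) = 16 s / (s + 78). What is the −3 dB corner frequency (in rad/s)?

For a single-pole high-pass, the −3 dB point is at the pole: ω = 78 rad/s.

78 rad/s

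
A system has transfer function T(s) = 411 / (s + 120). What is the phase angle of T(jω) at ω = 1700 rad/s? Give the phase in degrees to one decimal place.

∠(j1700 + 120) = arctan(1700/120) = 85.96°
∠T(j1700) = −85.96° = -85.96°

-86.0°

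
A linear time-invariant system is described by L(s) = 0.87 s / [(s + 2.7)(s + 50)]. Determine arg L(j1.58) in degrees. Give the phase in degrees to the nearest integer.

∠(j1.58) = 90.00°
∠(j1.58 + 2.7) = arctan(1.58/2.7) = 30.34°
∠(j1.58 + 50) = arctan(1.58/50) = 1.81°
∠L(j1.58) = 90.00° − (30.34° + 1.81°) = 57.85°

58 deg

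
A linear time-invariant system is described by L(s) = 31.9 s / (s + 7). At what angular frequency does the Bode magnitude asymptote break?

7 rad s⁻¹

The single real pole at s = −7 gives a corner at ω = 7 rad s⁻¹.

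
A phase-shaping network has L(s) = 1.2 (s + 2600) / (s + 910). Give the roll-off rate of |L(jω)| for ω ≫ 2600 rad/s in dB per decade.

With 1 zero and 1 pole, the high-frequency asymptotic slope is 20 × (1 − 1) = 0 dB/decade.

0 dB/decade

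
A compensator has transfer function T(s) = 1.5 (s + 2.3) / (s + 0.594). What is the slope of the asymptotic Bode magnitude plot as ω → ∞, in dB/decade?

0 dB/decade

With 1 zero and 1 pole, the high-frequency asymptotic slope is 20 × (1 − 1) = 0 dB/decade.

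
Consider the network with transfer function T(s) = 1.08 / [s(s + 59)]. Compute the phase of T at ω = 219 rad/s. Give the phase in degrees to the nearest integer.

∠(j219 + 59) = arctan(219/59) = 74.92°
∠(j219) = 90.00°
∠T(j219) = − (74.92° + 90.00°) = -164.92°

-165 deg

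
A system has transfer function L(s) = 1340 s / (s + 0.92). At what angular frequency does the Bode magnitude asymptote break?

The single real pole at s = −0.92 gives a corner at ω = 0.92 rad s⁻¹.

0.92 rad s⁻¹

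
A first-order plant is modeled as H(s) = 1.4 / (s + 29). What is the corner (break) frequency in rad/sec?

29 rad/sec

The single real pole at s = −29 gives a corner at ω = 29 rad/sec.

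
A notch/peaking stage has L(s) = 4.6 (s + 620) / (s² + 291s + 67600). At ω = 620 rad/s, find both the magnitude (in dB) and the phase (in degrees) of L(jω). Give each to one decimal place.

|j620 + 620| = √(620² + 620²) = 876.8
|(j620)² + 291(j620) + 67600| = |-3.168e+05 + j1.8042e+05| = 3.646e+05
|L(j620)| = 4.6 × 876.8 / 3.646e+05 = 0.011063
20 log₁₀(0.011063) = -39.12 dB
∠(j620 + 620) = arctan(620/620) = 45.00°
∠[(j620)² + 291(j620) + 67600] = ∠[-3.168e+05 + j1.8042e+05] = 150.34°
∠L(j620) = 45.00° − 150.34° = -105.34°

|L| = -39.1 dB, ∠L = -105.3°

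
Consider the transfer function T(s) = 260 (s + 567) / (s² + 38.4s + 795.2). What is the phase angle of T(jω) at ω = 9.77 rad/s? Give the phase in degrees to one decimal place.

-27.2°

∠(j9.77 + 567) = arctan(9.77/567) = 0.99°
∠[(j9.77)² + 38.4(j9.77) + 795.2] = ∠[699.75 + j375.17] = 28.20°
∠T(j9.77) = 0.99° − 28.20° = -27.21°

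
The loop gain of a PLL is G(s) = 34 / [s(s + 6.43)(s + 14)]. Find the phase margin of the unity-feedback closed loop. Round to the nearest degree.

85 deg

Gain crossover: |G(jω)| = 1 at ω ≈ 0.377 rad/s.
∠G(j0.377) = −90° − arctan(0.377/6.43) − arctan(0.377/14) ≈ -94.90°
PM = 180° + (-94.90°) = 85.10°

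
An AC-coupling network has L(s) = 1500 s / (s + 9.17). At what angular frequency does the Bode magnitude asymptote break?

9.17 rad/sec

The single real pole at s = −9.17 gives a corner at ω = 9.17 rad/sec.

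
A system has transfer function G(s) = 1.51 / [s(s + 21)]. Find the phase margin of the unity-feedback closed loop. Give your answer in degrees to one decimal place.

Gain crossover: |G(jω)| = 1 at ω ≈ 0.0719 rad/sec.
∠G(j0.0719) = −90° − arctan(0.0719/21) ≈ -90.20°
PM = 180° + (-90.20°) = 89.80°

89.8°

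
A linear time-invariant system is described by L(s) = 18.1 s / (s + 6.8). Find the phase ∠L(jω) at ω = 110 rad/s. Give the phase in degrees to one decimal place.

3.5°

∠(j110) = 90.00°
∠(j110 + 6.8) = arctan(110/6.8) = 86.46°
∠L(j110) = 90.00° − 86.46° = 3.54°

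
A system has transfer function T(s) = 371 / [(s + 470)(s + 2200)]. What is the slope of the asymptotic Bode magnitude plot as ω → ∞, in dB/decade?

-40 dB/decade

With 0 zeros and 2 poles, the high-frequency asymptotic slope is 20 × (0 − 2) = -40 dB/decade.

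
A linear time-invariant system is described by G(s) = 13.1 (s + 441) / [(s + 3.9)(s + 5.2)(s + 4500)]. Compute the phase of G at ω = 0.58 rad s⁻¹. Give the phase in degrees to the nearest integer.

∠(j0.58 + 441) = arctan(0.58/441) = 0.08°
∠(j0.58 + 3.9) = arctan(0.58/3.9) = 8.46°
∠(j0.58 + 5.2) = arctan(0.58/5.2) = 6.36°
∠(j0.58 + 4500) = arctan(0.58/4500) = 0.01°
∠G(j0.58) = 0.08° − (8.46° + 6.36° + 0.01°) = -14.76°

-15°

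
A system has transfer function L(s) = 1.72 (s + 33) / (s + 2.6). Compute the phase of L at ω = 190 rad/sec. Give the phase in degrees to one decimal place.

∠(j190 + 33) = arctan(190/33) = 80.15°
∠(j190 + 2.6) = arctan(190/2.6) = 89.22°
∠L(j190) = 80.15° − 89.22° = -9.07°

-9.1°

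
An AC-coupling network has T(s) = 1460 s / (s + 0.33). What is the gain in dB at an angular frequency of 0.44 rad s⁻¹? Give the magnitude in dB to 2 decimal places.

61.35 dB

|j0.44| = 0.44
|j0.44 + 0.33| = √(0.44² + 0.33²) = 0.55
|T(j0.44)| = 1460 × 0.44 / 0.55 = 1168
20 log₁₀(1168) = 61.349 dB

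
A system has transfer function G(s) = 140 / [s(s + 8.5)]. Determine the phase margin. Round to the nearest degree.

39°

Gain crossover: |G(jω)| = 1 at ω ≈ 10.4 rad/s.
∠G(j10.4) = −90° − arctan(10.4/8.5) ≈ -140.78°
PM = 180° + (-140.78°) = 39.22°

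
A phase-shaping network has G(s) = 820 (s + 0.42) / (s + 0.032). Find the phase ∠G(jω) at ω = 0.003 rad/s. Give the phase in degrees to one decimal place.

∠(j0.003 + 0.42) = arctan(0.003/0.42) = 0.41°
∠(j0.003 + 0.032) = arctan(0.003/0.032) = 5.36°
∠G(j0.003) = 0.41° − 5.36° = -4.95°

-4.9°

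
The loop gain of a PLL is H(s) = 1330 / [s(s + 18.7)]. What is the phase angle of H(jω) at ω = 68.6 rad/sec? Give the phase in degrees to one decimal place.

∠(j68.6 + 18.7) = arctan(68.6/18.7) = 74.75°
∠(j68.6) = 90.00°
∠H(j68.6) = − (74.75° + 90.00°) = -164.75°

-164.8°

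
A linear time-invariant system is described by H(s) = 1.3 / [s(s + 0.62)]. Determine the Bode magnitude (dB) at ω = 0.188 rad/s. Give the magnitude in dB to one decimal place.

|j0.188 + 0.62| = √(0.188² + 0.62²) = 0.6479
|j0.188| = 0.188
|H(j0.188)| = 1.3 / (0.6479 × 0.188) = 10.673
20 log₁₀(10.673) = 20.57 dB

20.6 dB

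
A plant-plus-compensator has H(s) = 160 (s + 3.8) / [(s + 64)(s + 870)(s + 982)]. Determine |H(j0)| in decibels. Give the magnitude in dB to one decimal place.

-99.1 dB

H(0) = 160 × 3.8 / (64 × 870 × 982) = 1.112e-05
20 log₁₀(1.112e-05) = -99.08 dB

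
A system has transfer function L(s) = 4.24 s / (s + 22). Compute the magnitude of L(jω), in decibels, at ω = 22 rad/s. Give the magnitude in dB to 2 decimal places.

|j22| = 22
|j22 + 22| = √(22² + 22²) = 31.11
|L(j22)| = 4.24 × 22 / 31.11 = 2.9981
20 log₁₀(2.9981) = 9.537 dB

9.54 dB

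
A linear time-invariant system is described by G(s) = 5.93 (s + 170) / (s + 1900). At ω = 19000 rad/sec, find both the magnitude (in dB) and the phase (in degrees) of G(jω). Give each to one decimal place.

|j19000 + 170| = √(19000² + 170²) = 1.9e+04
|j19000 + 1900| = √(19000² + 1900²) = 1.909e+04
|G(j19000)| = 5.93 × 1.9e+04 / 1.909e+04 = 5.9008
20 log₁₀(5.9008) = 15.42 dB
∠(j19000 + 170) = arctan(19000/170) = 89.49°
∠(j19000 + 1900) = arctan(19000/1900) = 84.29°
∠G(j19000) = 89.49° − 84.29° = 5.20°

|G| = 15.4 dB, ∠G = 5.2°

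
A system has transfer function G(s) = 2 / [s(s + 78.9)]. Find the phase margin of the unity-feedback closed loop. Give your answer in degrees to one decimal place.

90.0 deg

Gain crossover: |G(jω)| = 1 at ω ≈ 0.0253 rad/s.
∠G(j0.0253) = −90° − arctan(0.0253/78.9) ≈ -90.02°
PM = 180° + (-90.02°) = 89.98°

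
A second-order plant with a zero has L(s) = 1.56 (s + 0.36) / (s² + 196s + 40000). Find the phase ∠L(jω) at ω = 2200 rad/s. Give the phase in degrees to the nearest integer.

-85°

∠(j2200 + 0.36) = arctan(2200/0.36) = 89.99°
∠[(j2200)² + 196(j2200) + 40000] = ∠[-4.8e+06 + j4.312e+05] = 174.87°
∠L(j2200) = 89.99° − 174.87° = -84.88°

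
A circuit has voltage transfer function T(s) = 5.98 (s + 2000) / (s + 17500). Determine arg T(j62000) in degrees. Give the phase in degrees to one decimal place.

13.9°

∠(j62000 + 2000) = arctan(62000/2000) = 88.15°
∠(j62000 + 17500) = arctan(62000/17500) = 74.24°
∠T(j62000) = 88.15° − 74.24° = 13.91°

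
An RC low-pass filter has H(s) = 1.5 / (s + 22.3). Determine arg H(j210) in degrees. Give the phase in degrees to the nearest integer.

-84 deg

∠(j210 + 22.3) = arctan(210/22.3) = 83.94°
∠H(j210) = −83.94° = -83.94°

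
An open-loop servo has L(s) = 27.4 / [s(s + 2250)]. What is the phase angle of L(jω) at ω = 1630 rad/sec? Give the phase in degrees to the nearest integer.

-126 deg

∠(j1630 + 2250) = arctan(1630/2250) = 35.92°
∠(j1630) = 90.00°
∠L(j1630) = − (35.92° + 90.00°) = -125.92°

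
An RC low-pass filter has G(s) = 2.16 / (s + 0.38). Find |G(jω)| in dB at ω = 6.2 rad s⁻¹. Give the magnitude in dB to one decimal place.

|j6.2 + 0.38| = √(6.2² + 0.38²) = 6.212
|G(j6.2)| = 2.16 / 6.212 = 0.34773
20 log₁₀(0.34773) = -9.18 dB

-9.2 dB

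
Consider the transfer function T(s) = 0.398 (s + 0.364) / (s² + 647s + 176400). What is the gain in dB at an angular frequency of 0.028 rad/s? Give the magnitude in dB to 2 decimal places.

-121.68 dB

|j0.028 + 0.364| = √(0.028² + 0.364²) = 0.3651
|(j0.028)² + 647(j0.028) + 176400| = |1.764e+05 + j18.116| = 1.764e+05
|T(j0.028)| = 0.398 × 0.3651 / 1.764e+05 = 8.237e-07
20 log₁₀(8.237e-07) = -121.685 dB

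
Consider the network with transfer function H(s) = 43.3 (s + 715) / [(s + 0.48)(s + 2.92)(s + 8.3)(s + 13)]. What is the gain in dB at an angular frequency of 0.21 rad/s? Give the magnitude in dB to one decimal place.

|j0.21 + 715| = √(0.21² + 715²) = 715
|j0.21 + 0.48| = √(0.21² + 0.48²) = 0.5239
|j0.21 + 2.92| = √(0.21² + 2.92²) = 2.928
|j0.21 + 8.3| = √(0.21² + 8.3²) = 8.303
|j0.21 + 13| = √(0.21² + 13²) = 13
|H(j0.21)| = 43.3 × 715 / (0.5239 × 2.928 × 8.303 × 13) = 186.98
20 log₁₀(186.98) = 45.44 dB

45.4 dB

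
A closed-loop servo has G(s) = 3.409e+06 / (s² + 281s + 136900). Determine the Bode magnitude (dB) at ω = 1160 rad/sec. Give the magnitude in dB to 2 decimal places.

8.70 dB

|(j1160)² + 281(j1160) + 136900| = |-1.2087e+06 + j3.2596e+05| = 1.252e+06
|G(j1160)| = 3.409e+06 / 1.252e+06 = 2.7231
20 log₁₀(2.7231) = 8.701 dB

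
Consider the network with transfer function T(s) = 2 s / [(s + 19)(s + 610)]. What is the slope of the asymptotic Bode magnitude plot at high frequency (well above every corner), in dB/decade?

-20 dB/decade

With 1 zero and 2 poles, the high-frequency asymptotic slope is 20 × (1 − 2) = -20 dB/decade.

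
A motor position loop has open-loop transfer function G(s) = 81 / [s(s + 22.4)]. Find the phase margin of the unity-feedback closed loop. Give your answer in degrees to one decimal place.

80.9°

Gain crossover: |G(jω)| = 1 at ω ≈ 3.57 rad/sec.
∠G(j3.57) = −90° − arctan(3.57/22.4) ≈ -99.06°
PM = 180° + (-99.06°) = 80.94°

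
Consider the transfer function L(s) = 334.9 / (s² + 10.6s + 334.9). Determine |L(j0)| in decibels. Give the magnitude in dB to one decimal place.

0.0 dB

L(0) = 334.9 / 334.9 = 1
20 log₁₀(1) = 0.00 dB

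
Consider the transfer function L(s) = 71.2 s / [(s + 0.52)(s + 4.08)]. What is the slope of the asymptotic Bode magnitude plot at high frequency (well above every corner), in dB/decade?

With 1 zero and 2 poles, the high-frequency asymptotic slope is 20 × (1 − 2) = -20 dB/decade.

-20 dB/decade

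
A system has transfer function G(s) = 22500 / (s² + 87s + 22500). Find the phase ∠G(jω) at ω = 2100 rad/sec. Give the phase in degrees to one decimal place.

∠[(j2100)² + 87(j2100) + 22500] = ∠[-4.3875e+06 + j1.827e+05] = 177.62°
∠G(j2100) = −177.62° = -177.62°

-177.6°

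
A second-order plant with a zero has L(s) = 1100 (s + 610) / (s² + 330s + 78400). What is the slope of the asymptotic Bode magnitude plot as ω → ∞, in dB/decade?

-20 dB/decade

With 1 zero and 2 poles, the high-frequency asymptotic slope is 20 × (1 − 2) = -20 dB/decade.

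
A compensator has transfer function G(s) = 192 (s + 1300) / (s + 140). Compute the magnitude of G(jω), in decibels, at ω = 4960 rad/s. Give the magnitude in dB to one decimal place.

46.0 dB

|j4960 + 1300| = √(4960² + 1300²) = 5128
|j4960 + 140| = √(4960² + 140²) = 4962
|G(j4960)| = 192 × 5128 / 4962 = 198.41
20 log₁₀(198.41) = 45.95 dB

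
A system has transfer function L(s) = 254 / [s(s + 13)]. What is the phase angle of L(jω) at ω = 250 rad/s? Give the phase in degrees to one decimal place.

∠(j250 + 13) = arctan(250/13) = 87.02°
∠(j250) = 90.00°
∠L(j250) = − (87.02° + 90.00°) = -177.02°

-177.0°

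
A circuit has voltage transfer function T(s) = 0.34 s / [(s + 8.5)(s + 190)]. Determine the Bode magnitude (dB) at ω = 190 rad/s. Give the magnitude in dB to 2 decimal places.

|j190| = 190
|j190 + 8.5| = √(190² + 8.5²) = 190.2
|j190 + 190| = √(190² + 190²) = 268.7
|T(j190)| = 0.34 × 190 / (190.2 × 268.7) = 0.0012641
20 log₁₀(0.0012641) = -57.964 dB

-57.96 dB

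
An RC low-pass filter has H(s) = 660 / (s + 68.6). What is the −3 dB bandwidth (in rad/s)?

68.6 rad/s

For a single-pole low-pass, the −3 dB point is at the pole: ω = 68.6 rad/s.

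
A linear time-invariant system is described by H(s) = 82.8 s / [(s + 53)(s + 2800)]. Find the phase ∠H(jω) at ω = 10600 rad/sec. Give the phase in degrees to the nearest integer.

-75°

∠(j10600) = 90.00°
∠(j10600 + 53) = arctan(10600/53) = 89.71°
∠(j10600 + 2800) = arctan(10600/2800) = 75.20°
∠H(j10600) = 90.00° − (89.71° + 75.20°) = -74.92°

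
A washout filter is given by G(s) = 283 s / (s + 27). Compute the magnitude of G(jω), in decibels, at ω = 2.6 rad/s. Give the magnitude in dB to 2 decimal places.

|j2.6| = 2.6
|j2.6 + 27| = √(2.6² + 27²) = 27.12
|G(j2.6)| = 283 × 2.6 / 27.12 = 27.126
20 log₁₀(27.126) = 28.668 dB

28.67 dB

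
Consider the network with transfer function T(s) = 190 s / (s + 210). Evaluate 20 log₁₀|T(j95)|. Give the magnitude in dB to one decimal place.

37.9 dB

|j95| = 95
|j95 + 210| = √(95² + 210²) = 230.5
|T(j95)| = 190 × 95 / 230.5 = 78.312
20 log₁₀(78.312) = 37.88 dB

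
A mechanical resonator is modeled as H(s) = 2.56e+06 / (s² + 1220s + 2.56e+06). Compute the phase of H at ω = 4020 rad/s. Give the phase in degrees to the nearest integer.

∠[(j4020)² + 1220(j4020) + 2.56e+06] = ∠[-1.36e+07 + j4.9044e+06] = 160.17°
∠H(j4020) = −160.17° = -160.17°

-160 deg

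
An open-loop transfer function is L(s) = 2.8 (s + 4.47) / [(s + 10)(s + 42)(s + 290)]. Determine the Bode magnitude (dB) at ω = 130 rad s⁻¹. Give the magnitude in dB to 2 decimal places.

-83.83 dB

|j130 + 4.47| = √(130² + 4.47²) = 130.1
|j130 + 10| = √(130² + 10²) = 130.4
|j130 + 42| = √(130² + 42²) = 136.6
|j130 + 290| = √(130² + 290²) = 317.8
|L(j130)| = 2.8 × 130.1 / (130.4 × 136.6 × 317.8) = 6.4338e-05
20 log₁₀(6.4338e-05) = -83.831 dB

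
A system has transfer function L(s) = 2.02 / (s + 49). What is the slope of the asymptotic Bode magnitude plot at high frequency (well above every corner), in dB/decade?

-20 dB/decade

With 0 zeros and 1 pole, the high-frequency asymptotic slope is 20 × (0 − 1) = -20 dB/decade.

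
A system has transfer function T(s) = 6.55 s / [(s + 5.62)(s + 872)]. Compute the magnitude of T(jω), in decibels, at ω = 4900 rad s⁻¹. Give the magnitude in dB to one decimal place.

-57.6 dB

|j4900| = 4900
|j4900 + 5.62| = √(4900² + 5.62²) = 4900
|j4900 + 872| = √(4900² + 872²) = 4977
|T(j4900)| = 6.55 × 4900 / (4900 × 4977) = 0.0013161
20 log₁₀(0.0013161) = -57.61 dB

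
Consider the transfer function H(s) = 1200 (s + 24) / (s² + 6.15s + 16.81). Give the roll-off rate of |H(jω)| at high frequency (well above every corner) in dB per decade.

With 1 zero and 2 poles, the high-frequency asymptotic slope is 20 × (1 − 2) = -20 dB/decade.

-20 dB/decade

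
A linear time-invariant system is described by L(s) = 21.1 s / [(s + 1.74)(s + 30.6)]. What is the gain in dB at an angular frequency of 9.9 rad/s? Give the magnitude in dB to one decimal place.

-3.8 dB

|j9.9| = 9.9
|j9.9 + 1.74| = √(9.9² + 1.74²) = 10.05
|j9.9 + 30.6| = √(9.9² + 30.6²) = 32.16
|L(j9.9)| = 21.1 × 9.9 / (10.05 × 32.16) = 0.64616
20 log₁₀(0.64616) = -3.79 dB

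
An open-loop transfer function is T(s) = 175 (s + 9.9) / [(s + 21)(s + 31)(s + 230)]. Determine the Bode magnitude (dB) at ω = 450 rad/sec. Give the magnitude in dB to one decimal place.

-62.3 dB

|j450 + 9.9| = √(450² + 9.9²) = 450.1
|j450 + 21| = √(450² + 21²) = 450.5
|j450 + 31| = √(450² + 31²) = 451.1
|j450 + 230| = √(450² + 230²) = 505.4
|T(j450)| = 175 × 450.1 / (450.5 × 451.1 × 505.4) = 0.00076704
20 log₁₀(0.00076704) = -62.30 dB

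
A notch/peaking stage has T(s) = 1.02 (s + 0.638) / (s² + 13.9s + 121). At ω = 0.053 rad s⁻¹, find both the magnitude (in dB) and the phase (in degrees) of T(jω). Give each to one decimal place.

|j0.053 + 0.638| = √(0.053² + 0.638²) = 0.6402
|(j0.053)² + 13.9(j0.053) + 121| = |121 + j0.7367| = 121
|T(j0.053)| = 1.02 × 0.6402 / 121 = 0.0053967
20 log₁₀(0.0053967) = -45.36 dB
∠(j0.053 + 0.638) = arctan(0.053/0.638) = 4.75°
∠[(j0.053)² + 13.9(j0.053) + 121] = ∠[121 + j0.7367] = 0.35°
∠T(j0.053) = 4.75° − 0.35° = 4.40°

|T| = -45.4 dB, ∠T = 4.4 deg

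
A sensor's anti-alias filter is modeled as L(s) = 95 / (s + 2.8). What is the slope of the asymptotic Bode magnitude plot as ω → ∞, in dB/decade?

With 0 zeros and 1 pole, the high-frequency asymptotic slope is 20 × (0 − 1) = -20 dB/decade.

-20 dB/decade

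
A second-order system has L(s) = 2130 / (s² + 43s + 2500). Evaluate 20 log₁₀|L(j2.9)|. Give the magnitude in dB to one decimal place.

|(j2.9)² + 43(j2.9) + 2500| = |2491.6 + j124.7| = 2495
|L(j2.9)| = 2130 / 2495 = 0.85381
20 log₁₀(0.85381) = -1.37 dB

-1.4 dB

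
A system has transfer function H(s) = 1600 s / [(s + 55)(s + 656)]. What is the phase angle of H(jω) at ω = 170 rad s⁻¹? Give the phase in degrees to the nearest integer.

3 deg

∠(j170) = 90.00°
∠(j170 + 55) = arctan(170/55) = 72.07°
∠(j170 + 656) = arctan(170/656) = 14.53°
∠H(j170) = 90.00° − (72.07° + 14.53°) = 3.40°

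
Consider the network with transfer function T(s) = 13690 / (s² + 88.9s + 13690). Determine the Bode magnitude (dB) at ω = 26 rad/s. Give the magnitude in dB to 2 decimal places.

0.30 dB

|(j26)² + 88.9(j26) + 13690| = |13014 + j2311.4| = 1.322e+04
|T(j26)| = 13690 / 1.322e+04 = 1.0357
20 log₁₀(1.0357) = 0.305 dB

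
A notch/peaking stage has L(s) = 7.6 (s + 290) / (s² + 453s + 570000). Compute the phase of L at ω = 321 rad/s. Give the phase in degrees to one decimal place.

30.6°

∠(j321 + 290) = arctan(321/290) = 47.90°
∠[(j321)² + 453(j321) + 570000] = ∠[4.6696e+05 + j1.4541e+05] = 17.30°
∠L(j321) = 47.90° − 17.30° = 30.61°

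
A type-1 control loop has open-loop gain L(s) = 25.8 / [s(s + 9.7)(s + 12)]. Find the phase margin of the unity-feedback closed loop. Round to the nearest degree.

88°

Gain crossover: |L(jω)| = 1 at ω ≈ 0.222 rad/s.
∠L(j0.222) = −90° − arctan(0.222/9.7) − arctan(0.222/12) ≈ -92.37°
PM = 180° + (-92.37°) = 87.63°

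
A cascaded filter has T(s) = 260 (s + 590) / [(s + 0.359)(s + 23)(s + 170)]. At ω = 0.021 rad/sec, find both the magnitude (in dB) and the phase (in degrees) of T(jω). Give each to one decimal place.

|j0.021 + 590| = √(0.021² + 590²) = 590
|j0.021 + 0.359| = √(0.021² + 0.359²) = 0.3596
|j0.021 + 23| = √(0.021² + 23²) = 23
|j0.021 + 170| = √(0.021² + 170²) = 170
|T(j0.021)| = 260 × 590 / (0.3596 × 23 × 170) = 109.1
20 log₁₀(109.1) = 40.76 dB
∠(j0.021 + 590) = arctan(0.021/590) = 0.00°
∠(j0.021 + 0.359) = arctan(0.021/0.359) = 3.35°
∠(j0.021 + 23) = arctan(0.021/23) = 0.05°
∠(j0.021 + 170) = arctan(0.021/170) = 0.01°
∠T(j0.021) = 0.00° − (3.35° + 0.05° + 0.01°) = -3.41°

|T| = 40.8 dB, ∠T = -3.4°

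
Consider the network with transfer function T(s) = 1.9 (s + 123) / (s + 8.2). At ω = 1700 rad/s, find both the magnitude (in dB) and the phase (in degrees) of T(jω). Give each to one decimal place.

|j1700 + 123| = √(1700² + 123²) = 1704
|j1700 + 8.2| = √(1700² + 8.2²) = 1700
|T(j1700)| = 1.9 × 1704 / 1700 = 1.9049
20 log₁₀(1.9049) = 5.60 dB
∠(j1700 + 123) = arctan(1700/123) = 85.86°
∠(j1700 + 8.2) = arctan(1700/8.2) = 89.72°
∠T(j1700) = 85.86° − 89.72° = -3.86°

|T| = 5.6 dB, ∠T = -3.9°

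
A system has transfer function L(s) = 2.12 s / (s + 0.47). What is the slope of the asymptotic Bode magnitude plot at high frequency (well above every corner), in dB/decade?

0 dB/decade

With 1 zero and 1 pole, the high-frequency asymptotic slope is 20 × (1 − 1) = 0 dB/decade.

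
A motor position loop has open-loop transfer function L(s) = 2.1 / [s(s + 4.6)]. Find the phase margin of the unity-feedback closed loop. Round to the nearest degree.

84°

Gain crossover: |L(jω)| = 1 at ω ≈ 0.454 rad/sec.
∠L(j0.454) = −90° − arctan(0.454/4.6) ≈ -95.64°
PM = 180° + (-95.64°) = 84.36°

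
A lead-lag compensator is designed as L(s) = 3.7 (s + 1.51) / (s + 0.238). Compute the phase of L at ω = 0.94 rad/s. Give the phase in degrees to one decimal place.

∠(j0.94 + 1.51) = arctan(0.94/1.51) = 31.90°
∠(j0.94 + 0.238) = arctan(0.94/0.238) = 75.79°
∠L(j0.94) = 31.90° − 75.79° = -43.89°

-43.9°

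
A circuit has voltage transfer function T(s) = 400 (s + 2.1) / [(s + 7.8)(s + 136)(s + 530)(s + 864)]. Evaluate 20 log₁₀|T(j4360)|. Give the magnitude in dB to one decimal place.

|j4360 + 2.1| = √(4360² + 2.1²) = 4360
|j4360 + 7.8| = √(4360² + 7.8²) = 4360
|j4360 + 136| = √(4360² + 136²) = 4362
|j4360 + 530| = √(4360² + 530²) = 4392
|j4360 + 864| = √(4360² + 864²) = 4445
|T(j4360)| = 400 × 4360 / (4360 × 4362 × 4392 × 4445) = 4.6972e-09
20 log₁₀(4.6972e-09) = -166.56 dB

-166.6 dB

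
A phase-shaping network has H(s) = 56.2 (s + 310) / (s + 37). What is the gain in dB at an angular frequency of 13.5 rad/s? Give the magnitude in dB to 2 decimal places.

52.92 dB

|j13.5 + 310| = √(13.5² + 310²) = 310.3
|j13.5 + 37| = √(13.5² + 37²) = 39.39
|H(j13.5)| = 56.2 × 310.3 / 39.39 = 442.76
20 log₁₀(442.76) = 52.923 dB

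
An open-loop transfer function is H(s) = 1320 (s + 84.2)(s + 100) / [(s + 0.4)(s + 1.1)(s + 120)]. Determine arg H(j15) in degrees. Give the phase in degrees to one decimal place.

-162.8°

∠(j15 + 84.2) = arctan(15/84.2) = 10.10°
∠(j15 + 100) = arctan(15/100) = 8.53°
∠(j15 + 0.4) = arctan(15/0.4) = 88.47°
∠(j15 + 1.1) = arctan(15/1.1) = 85.81°
∠(j15 + 120) = arctan(15/120) = 7.13°
∠H(j15) = 10.10° + 8.53° − (88.47° + 85.81° + 7.13°) = -162.77°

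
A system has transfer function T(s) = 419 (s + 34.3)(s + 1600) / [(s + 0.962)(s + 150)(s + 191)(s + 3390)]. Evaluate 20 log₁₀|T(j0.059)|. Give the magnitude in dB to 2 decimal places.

|j0.059 + 34.3| = √(0.059² + 34.3²) = 34.3
|j0.059 + 1600| = √(0.059² + 1600²) = 1600
|j0.059 + 0.962| = √(0.059² + 0.962²) = 0.9638
|j0.059 + 150| = √(0.059² + 150²) = 150
|j0.059 + 191| = √(0.059² + 191²) = 191
|j0.059 + 3390| = √(0.059² + 3390²) = 3390
|T(j0.059)| = 419 × 34.3 × 1600 / (0.9638 × 150 × 191 × 3390) = 0.24565
20 log₁₀(0.24565) = -12.194 dB

-12.19 dB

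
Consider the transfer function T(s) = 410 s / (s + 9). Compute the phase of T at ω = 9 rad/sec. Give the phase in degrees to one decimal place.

∠(j9) = 90.00°
∠(j9 + 9) = arctan(9/9) = 45.00°
∠T(j9) = 90.00° − 45.00° = 45.00°

45.0°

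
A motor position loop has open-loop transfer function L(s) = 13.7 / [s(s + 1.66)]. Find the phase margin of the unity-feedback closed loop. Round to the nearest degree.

25°

Gain crossover: |L(jω)| = 1 at ω ≈ 3.52 rad/s.
∠L(j3.52) = −90° − arctan(3.52/1.66) ≈ -154.75°
PM = 180° + (-154.75°) = 25.25°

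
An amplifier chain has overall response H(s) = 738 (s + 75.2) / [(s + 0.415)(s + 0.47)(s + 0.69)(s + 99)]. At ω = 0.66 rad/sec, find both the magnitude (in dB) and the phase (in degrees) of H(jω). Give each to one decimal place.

|j0.66 + 75.2| = √(0.66² + 75.2²) = 75.2
|j0.66 + 0.415| = √(0.66² + 0.415²) = 0.7796
|j0.66 + 0.47| = √(0.66² + 0.47²) = 0.8102
|j0.66 + 0.69| = √(0.66² + 0.69²) = 0.9548
|j0.66 + 99| = √(0.66² + 99²) = 99
|H(j0.66)| = 738 × 75.2 / (0.7796 × 0.8102 × 0.9548 × 99) = 929.42
20 log₁₀(929.42) = 59.36 dB
∠(j0.66 + 75.2) = arctan(0.66/75.2) = 0.50°
∠(j0.66 + 0.415) = arctan(0.66/0.415) = 57.84°
∠(j0.66 + 0.47) = arctan(0.66/0.47) = 54.54°
∠(j0.66 + 0.69) = arctan(0.66/0.69) = 43.73°
∠(j0.66 + 99) = arctan(0.66/99) = 0.38°
∠H(j0.66) = 0.50° − (57.84° + 54.54° + 43.73° + 0.38°) = -155.99°

|H| = 59.4 dB, ∠H = -156.0°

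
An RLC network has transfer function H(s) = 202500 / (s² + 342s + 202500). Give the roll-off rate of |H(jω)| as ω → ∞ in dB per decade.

With 0 zeros and 2 poles, the high-frequency asymptotic slope is 20 × (0 − 2) = -40 dB/decade.

-40 dB/decade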